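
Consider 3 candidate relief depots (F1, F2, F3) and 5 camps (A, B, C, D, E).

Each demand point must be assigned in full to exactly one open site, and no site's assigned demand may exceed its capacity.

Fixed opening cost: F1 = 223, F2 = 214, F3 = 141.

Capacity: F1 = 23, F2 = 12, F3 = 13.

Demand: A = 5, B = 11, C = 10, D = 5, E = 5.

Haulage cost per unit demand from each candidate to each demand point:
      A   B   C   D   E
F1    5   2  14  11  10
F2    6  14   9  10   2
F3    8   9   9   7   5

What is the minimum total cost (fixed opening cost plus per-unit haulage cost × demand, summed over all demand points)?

775

Open {F1, F2, F3}; cheapest assignment that respects the capacities:
  F1 (cap 23, load 16): A, B — cost 5×5 + 11×2 = 47
  F2 (cap 12, load 10): C — cost 10×9 = 90
  F3 (cap 13, load 10): D, E — cost 5×7 + 5×5 = 60
  Shipping 197, fixed 578 → total 775.
  Any other capacity-feasible assignment to {F1, F2, F3} ships for at least 197.
Total demand is 36; every other set of sites either has combined capacity below 36 or cannot fit the demands without splitting one across sites, so {F1, F2, F3} is the only feasible choice of open sites. Minimum: 775.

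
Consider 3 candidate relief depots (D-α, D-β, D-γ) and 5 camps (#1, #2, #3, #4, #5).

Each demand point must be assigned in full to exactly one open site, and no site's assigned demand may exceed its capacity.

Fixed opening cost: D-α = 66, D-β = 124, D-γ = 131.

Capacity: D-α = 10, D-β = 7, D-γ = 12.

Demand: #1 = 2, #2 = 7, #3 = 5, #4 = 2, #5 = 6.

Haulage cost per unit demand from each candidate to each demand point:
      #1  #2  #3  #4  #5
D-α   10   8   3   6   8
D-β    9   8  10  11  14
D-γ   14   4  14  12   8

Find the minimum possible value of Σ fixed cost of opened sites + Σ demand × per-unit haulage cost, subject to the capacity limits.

375

Open {D-α, D-γ}; cheapest assignment that respects the capacities:
  D-α (cap 10, load 10): #1, #4, #5 — cost 2×10 + 2×6 + 6×8 = 80
  D-γ (cap 12, load 12): #2, #3 — cost 7×4 + 5×14 = 98
  Shipping 178, fixed 197 → total 375.
  Any other capacity-feasible assignment to {D-α, D-γ} ships for at least 178.
Compare {D-α, D-β, D-γ}: its best feasible assignment gives total 472.
Every other set of open sites that can feasibly serve all demand totals ≥ 472 even under its best assignment. Minimum: 375.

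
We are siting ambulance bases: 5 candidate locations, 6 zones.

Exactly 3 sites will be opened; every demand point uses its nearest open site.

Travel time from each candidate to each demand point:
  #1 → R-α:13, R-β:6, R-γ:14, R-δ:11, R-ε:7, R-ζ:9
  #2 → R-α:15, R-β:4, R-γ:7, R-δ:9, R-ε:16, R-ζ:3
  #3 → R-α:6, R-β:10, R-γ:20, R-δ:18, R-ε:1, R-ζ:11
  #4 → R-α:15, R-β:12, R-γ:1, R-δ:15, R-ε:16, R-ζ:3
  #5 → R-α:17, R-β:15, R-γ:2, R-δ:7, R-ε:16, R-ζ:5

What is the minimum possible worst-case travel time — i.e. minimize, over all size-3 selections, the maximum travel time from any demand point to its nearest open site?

Open {#1, #3, #5}.
  Farthest demand point is R-δ at travel time 7 (to #5); all others are ≤ 7.
With {#2, #3, #5} the worst case is 7.
With {#1, #2, #3} the worst case is 9.
No size-3 selection achieves below 7.

7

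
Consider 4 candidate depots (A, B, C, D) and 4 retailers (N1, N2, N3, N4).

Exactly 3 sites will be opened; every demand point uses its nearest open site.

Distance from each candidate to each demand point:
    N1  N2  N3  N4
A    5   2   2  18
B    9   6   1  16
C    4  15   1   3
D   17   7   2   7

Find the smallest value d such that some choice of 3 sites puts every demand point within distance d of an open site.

Open {A, B, C}.
  Farthest demand point is N1 at distance 4 (to C); all others are ≤ 4.
With {A, C, D} the worst case is 4.
With {B, C, D} the worst case is 6.
No size-3 selection achieves below 4.

4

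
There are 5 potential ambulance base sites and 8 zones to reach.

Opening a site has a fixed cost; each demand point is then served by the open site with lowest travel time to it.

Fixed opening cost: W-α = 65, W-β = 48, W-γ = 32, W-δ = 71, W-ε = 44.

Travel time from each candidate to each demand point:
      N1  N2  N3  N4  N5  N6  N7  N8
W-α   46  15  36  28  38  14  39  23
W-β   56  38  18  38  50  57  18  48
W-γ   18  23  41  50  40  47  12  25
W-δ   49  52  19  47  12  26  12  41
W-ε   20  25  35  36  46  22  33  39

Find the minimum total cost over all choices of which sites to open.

281

Open {W-α, W-γ}: assign each demand point to its cheapest open site.
  N1→W-γ 18, N2→W-α 15, N3→W-α 36, N4→W-α 28, N5→W-α 38, N6→W-α 14, N7→W-γ 12, N8→W-α 23
  travel time 184, fixed 97 → total 281.
Compare {W-γ, W-δ}: travel time 182 + fixed 103 = 285.
Compare {W-γ, W-ε}: travel time 211 + fixed 76 = 287.
Compare {W-γ}: travel time 256 + fixed 32 = 288.
All other subsets cost ≥ 285. Minimum total cost: 281.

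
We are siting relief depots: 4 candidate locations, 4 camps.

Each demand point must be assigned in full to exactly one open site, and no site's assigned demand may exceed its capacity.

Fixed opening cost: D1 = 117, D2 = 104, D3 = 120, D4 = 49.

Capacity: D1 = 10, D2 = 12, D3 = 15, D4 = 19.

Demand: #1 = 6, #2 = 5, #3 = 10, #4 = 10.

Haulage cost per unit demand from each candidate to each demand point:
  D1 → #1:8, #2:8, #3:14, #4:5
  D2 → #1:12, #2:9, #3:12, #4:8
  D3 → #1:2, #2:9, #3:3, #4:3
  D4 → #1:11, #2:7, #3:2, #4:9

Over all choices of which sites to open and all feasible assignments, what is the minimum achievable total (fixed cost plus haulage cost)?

330

Open {D3, D4}; cheapest assignment that respects the capacities:
  D3 (cap 15, load 15): #2, #4 — cost 5×9 + 10×3 = 75
  D4 (cap 19, load 16): #1, #3 — cost 6×11 + 10×2 = 86
  Shipping 161, fixed 169 → total 330.
  Any other capacity-feasible assignment to {D3, D4} ships for at least 161.
Compare {D1, D3, D4}: its best feasible assignment gives total 403.
Compare {D2, D3, D4}: its best feasible assignment gives total 420.
Every other set of open sites that can feasibly serve all demand totals ≥ 403 even under its best assignment. Minimum: 330.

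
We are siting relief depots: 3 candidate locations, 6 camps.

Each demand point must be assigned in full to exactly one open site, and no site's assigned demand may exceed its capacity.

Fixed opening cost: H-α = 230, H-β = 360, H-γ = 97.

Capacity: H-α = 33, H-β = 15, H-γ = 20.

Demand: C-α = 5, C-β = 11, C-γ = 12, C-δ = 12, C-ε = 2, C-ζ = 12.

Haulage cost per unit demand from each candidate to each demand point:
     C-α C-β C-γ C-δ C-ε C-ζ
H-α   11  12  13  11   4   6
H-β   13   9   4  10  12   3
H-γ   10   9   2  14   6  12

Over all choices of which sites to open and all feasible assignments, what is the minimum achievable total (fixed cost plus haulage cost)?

1069

Open {H-α, H-β, H-γ}; cheapest assignment that respects the capacities:
  H-α (cap 33, load 25): C-β, C-δ, C-ε — cost 11×12 + 12×11 + 2×4 = 272
  H-β (cap 15, load 12): C-ζ — cost 12×3 = 36
  H-γ (cap 20, load 17): C-α, C-γ — cost 5×10 + 12×2 = 74
  Shipping 382, fixed 687 → total 1069.
  Any other capacity-feasible assignment to {H-α, H-β, H-γ} ships for at least 382.
Total demand is 54 and no other set of sites has combined capacity ≥ 54, so {H-α, H-β, H-γ} is the only feasible choice of open sites. Minimum: 1069.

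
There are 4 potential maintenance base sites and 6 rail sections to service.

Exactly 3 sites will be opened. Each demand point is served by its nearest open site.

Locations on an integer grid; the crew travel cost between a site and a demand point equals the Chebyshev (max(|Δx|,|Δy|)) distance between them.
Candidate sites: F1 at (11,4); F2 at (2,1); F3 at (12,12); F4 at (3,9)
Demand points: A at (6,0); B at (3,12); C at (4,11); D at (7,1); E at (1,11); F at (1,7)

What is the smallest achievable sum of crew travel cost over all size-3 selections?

17

Open {F1, F2, F4}.
  A→F2 4, B→F4 3, C→F4 2, D→F1 4, E→F4 2, F→F4 2  ⇒ total 17.
Compare {F1, F3, F4}: total 18.
Compare {F2, F3, F4}: total 18.
No size-3 selection does better; minimum is 17.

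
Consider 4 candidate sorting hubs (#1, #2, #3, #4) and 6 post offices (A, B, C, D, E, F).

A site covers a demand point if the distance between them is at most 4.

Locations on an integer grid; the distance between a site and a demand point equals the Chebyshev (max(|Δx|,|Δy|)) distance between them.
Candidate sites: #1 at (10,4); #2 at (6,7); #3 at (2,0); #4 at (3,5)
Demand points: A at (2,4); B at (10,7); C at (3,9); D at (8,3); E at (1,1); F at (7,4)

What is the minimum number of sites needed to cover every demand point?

2

Coverage sets (demand points within 4 of each site):
  #1: {B, D, F}
  #2: {A, B, C, D, F}
  #3: {A, E}
  #4: {A, C, E, F}
No single site covers all 6 demand points.
But {#1, #4} covers everything, so the minimum is 2.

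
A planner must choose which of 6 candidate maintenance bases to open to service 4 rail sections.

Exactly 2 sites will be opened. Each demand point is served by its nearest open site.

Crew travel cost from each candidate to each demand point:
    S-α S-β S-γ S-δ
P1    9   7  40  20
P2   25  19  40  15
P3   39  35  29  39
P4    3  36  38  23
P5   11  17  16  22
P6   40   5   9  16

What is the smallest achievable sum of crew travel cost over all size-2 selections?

Open {P4, P6}.
  S-α→P4 3, S-β→P6 5, S-γ→P6 9, S-δ→P6 16  ⇒ total 33.
Compare {P1, P6}: total 39.
Compare {P5, P6}: total 41.
No size-2 selection does better; minimum is 33.

33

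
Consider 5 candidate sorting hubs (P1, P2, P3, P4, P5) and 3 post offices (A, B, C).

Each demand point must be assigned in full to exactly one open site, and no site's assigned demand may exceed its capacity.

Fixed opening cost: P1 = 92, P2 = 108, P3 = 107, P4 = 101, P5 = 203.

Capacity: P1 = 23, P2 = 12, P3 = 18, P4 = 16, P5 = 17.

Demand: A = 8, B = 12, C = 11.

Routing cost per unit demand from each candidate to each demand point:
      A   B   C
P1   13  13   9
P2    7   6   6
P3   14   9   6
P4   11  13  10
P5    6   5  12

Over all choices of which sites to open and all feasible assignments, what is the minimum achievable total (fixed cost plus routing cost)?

Open {P1, P2}; cheapest assignment that respects the capacities:
  P1 (cap 23, load 19): A, C — cost 8×13 + 11×9 = 203
  P2 (cap 12, load 12): B — cost 12×6 = 72
  Shipping 275, fixed 200 → total 475.
  Any other capacity-feasible assignment to {P1, P2} ships for at least 275.
Compare {P1, P3}: its best feasible assignment gives total 510.
Compare {P1, P4}: its best feasible assignment gives total 536.
Every other set of open sites that can feasibly serve all demand totals ≥ 510 even under its best assignment. Minimum: 475.

475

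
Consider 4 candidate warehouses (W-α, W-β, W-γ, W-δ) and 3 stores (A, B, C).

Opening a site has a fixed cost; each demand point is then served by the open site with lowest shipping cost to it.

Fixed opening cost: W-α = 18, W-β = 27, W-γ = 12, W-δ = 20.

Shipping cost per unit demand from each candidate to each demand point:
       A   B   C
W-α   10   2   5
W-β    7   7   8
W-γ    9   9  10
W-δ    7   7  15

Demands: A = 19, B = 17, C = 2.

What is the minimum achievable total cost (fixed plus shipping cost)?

Open {W-α, W-δ}: assign each demand point to its cheapest open site.
  A→W-δ 19×7=133, B→W-α 17×2=34, C→W-α 2×5=10
  shipping cost 177, fixed 38 → total 215.
Compare {W-α, W-β}: shipping cost 177 + fixed 45 = 222.
Compare {W-α, W-γ, W-δ}: shipping cost 177 + fixed 50 = 227.
Compare {W-α, W-β, W-γ}: shipping cost 177 + fixed 57 = 234.
All other subsets cost ≥ 222. Minimum total cost: 215.

215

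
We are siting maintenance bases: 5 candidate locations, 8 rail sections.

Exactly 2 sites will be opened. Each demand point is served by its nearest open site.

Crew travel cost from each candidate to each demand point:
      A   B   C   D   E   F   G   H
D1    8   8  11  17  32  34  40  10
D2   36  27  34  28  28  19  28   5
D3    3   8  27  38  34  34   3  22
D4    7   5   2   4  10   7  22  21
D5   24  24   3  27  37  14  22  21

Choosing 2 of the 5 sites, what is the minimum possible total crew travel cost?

Open {D3, D4}.
  A→D3 3, B→D4 5, C→D4 2, D→D4 4, E→D4 10, F→D4 7, G→D3 3, H→D4 21  ⇒ total 55.
Compare {D2, D4}: total 62.
Compare {D1, D4}: total 67.
No size-2 selection does better; minimum is 55.

55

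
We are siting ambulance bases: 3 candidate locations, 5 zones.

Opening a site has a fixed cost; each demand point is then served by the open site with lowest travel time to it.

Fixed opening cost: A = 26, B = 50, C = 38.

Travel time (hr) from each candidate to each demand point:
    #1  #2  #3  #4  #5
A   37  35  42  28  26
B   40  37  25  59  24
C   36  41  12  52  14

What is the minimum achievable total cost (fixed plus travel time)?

189

Open {A, C}: assign each demand point to its cheapest open site.
  #1→C 36, #2→A 35, #3→C 12, #4→A 28, #5→C 14
  travel time 125, fixed 64 → total 189.
Compare {C}: travel time 155 + fixed 38 = 193.
Compare {A}: travel time 168 + fixed 26 = 194.
Compare {A, B}: travel time 149 + fixed 76 = 225.
All other subsets cost ≥ 193. Minimum total cost: 189.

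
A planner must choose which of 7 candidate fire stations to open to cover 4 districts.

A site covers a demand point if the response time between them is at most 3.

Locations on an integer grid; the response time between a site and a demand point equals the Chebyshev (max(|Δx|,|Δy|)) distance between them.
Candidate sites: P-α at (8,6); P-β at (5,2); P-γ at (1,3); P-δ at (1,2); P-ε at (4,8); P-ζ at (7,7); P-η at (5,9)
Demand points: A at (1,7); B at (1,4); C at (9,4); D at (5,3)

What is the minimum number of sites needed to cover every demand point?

Coverage sets (demand points within 3 of each site):
  P-α: {C, D}
  P-β: {D}
  P-γ: {B}
  P-δ: {B}
  P-ε: {A}
  P-ζ: {C}
  P-η: {}
No 2 sites suffice: every size-2 union leaves at least one demand point uncovered.
But {P-α, P-γ, P-ε} covers everything, so the minimum is 3.

3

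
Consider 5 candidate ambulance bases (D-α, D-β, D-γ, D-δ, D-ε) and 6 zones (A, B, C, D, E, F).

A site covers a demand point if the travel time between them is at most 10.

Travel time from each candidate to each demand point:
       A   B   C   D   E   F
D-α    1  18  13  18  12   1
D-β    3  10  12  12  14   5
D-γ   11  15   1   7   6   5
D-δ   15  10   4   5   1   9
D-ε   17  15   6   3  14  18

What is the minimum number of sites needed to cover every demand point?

Coverage sets (demand points within 10 of each site):
  D-α: {A, F}
  D-β: {A, B, F}
  D-γ: {C, D, E, F}
  D-δ: {B, C, D, E, F}
  D-ε: {C, D}
No single site covers all 6 demand points.
But {D-α, D-δ} covers everything, so the minimum is 2.

2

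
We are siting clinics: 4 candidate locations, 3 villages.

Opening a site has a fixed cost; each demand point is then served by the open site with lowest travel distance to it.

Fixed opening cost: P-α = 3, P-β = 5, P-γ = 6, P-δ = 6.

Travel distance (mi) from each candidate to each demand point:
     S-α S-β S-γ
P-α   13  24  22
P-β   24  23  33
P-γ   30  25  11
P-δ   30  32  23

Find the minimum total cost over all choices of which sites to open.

57

Open {P-α, P-γ}: assign each demand point to its cheapest open site.
  S-α→P-α 13, S-β→P-α 24, S-γ→P-γ 11
  travel distance 48, fixed 9 → total 57.
Compare {P-α, P-β, P-γ}: travel distance 47 + fixed 14 = 61.
Compare {P-α}: travel distance 59 + fixed 3 = 62.
Compare {P-α, P-γ, P-δ}: travel distance 48 + fixed 15 = 63.
All other subsets cost ≥ 61. Minimum total cost: 57.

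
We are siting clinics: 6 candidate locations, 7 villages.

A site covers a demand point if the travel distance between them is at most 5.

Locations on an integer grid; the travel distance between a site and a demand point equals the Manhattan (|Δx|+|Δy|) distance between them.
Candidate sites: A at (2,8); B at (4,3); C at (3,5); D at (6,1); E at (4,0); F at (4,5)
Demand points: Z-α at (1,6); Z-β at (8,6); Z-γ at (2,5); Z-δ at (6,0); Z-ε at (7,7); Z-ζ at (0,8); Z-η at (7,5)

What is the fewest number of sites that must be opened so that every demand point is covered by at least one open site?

Coverage sets (demand points within 5 of each site):
  A: {Z-α, Z-γ, Z-ζ}
  B: {Z-γ, Z-δ, Z-η}
  C: {Z-α, Z-γ, Z-η}
  D: {Z-δ, Z-η}
  E: {Z-δ}
  F: {Z-α, Z-β, Z-γ, Z-ε, Z-η}
No 2 sites suffice: every size-2 union leaves at least one demand point uncovered.
But {A, B, F} covers everything, so the minimum is 3.

3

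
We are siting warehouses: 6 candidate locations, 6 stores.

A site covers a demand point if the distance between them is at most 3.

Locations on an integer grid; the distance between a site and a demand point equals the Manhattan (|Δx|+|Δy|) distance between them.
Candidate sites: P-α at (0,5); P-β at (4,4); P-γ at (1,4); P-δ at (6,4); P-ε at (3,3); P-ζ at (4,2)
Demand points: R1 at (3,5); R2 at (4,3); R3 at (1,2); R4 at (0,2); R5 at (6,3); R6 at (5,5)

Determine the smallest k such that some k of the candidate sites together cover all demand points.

2

Coverage sets (demand points within 3 of each site):
  P-α: {R1, R4}
  P-β: {R1, R2, R5, R6}
  P-γ: {R1, R3, R4}
  P-δ: {R2, R5, R6}
  P-ε: {R1, R2, R3, R5}
  P-ζ: {R2, R3, R5}
No single site covers all 6 demand points.
But {P-β, P-γ} covers everything, so the minimum is 2.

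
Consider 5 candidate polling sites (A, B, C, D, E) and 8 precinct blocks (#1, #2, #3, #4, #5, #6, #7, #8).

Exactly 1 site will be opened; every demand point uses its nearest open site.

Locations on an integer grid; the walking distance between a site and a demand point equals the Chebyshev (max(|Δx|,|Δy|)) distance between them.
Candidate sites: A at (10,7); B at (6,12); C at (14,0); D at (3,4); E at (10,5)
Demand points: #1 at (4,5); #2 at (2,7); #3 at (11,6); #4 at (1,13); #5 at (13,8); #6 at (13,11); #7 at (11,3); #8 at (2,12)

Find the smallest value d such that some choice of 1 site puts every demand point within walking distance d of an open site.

Open {A}.
  Farthest demand point is #4 at walking distance 9 (to A); all others are ≤ 9.
With {B} the worst case is 9.
With {E} the worst case is 9.
No size-1 selection achieves below 9.

9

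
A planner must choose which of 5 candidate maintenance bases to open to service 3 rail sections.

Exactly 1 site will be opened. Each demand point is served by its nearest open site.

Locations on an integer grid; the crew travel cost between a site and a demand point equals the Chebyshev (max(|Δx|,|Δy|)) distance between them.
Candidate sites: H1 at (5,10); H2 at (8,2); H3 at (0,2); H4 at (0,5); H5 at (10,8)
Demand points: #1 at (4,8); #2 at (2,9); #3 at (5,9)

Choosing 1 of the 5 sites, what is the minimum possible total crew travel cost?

6

Open {H1}.
  #1→H1 2, #2→H1 3, #3→H1 1  ⇒ total 6.
Compare {H4}: total 13.
Compare {H5}: total 19.
No size-1 selection does better; minimum is 6.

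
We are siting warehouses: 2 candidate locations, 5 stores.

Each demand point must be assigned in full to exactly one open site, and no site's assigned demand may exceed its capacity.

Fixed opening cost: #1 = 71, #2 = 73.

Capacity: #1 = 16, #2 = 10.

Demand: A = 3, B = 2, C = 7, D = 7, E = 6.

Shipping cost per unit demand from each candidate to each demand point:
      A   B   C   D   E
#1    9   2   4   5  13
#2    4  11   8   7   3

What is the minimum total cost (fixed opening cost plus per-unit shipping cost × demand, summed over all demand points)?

241

Open {#1, #2}; cheapest assignment that respects the capacities:
  #1 (cap 16, load 16): B, C, D — cost 2×2 + 7×4 + 7×5 = 67
  #2 (cap 10, load 9): A, E — cost 3×4 + 6×3 = 30
  Shipping 97, fixed 144 → total 241.
  Any other capacity-feasible assignment to {#1, #2} ships for at least 97.
Total demand is 25 and no other set of sites has combined capacity ≥ 25, so {#1, #2} is the only feasible choice of open sites. Minimum: 241.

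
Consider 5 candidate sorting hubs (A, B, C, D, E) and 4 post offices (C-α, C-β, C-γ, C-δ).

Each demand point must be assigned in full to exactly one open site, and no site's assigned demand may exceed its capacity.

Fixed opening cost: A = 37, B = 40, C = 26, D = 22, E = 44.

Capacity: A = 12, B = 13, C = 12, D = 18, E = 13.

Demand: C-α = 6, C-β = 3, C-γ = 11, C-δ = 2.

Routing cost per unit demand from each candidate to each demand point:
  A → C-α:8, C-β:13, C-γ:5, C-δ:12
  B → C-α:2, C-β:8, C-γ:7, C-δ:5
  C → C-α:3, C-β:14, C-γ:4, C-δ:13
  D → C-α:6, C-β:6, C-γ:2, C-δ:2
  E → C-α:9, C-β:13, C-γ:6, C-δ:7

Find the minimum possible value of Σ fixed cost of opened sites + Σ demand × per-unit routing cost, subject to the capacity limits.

110

Open {C, D}; cheapest assignment that respects the capacities:
  C (cap 12, load 6): C-α — cost 6×3 = 18
  D (cap 18, load 16): C-β, C-γ, C-δ — cost 3×6 + 11×2 + 2×2 = 44
  Shipping 62, fixed 48 → total 110.
  Any other capacity-feasible assignment to {C, D} ships for at least 62.
Compare {B, D}: its best feasible assignment gives total 118.
Compare {B, C, D}: its best feasible assignment gives total 144.
Every other set of open sites that can feasibly serve all demand totals ≥ 118 even under its best assignment. Minimum: 110.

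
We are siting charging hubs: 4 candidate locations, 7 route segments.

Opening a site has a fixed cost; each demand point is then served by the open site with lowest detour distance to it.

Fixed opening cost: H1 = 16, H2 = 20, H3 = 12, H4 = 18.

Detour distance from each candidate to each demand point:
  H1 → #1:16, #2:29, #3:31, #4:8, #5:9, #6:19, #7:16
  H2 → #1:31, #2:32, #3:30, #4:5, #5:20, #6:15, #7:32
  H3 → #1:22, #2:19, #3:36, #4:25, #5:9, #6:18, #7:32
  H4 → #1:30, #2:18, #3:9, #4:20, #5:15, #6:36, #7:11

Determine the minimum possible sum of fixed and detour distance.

Open {H1, H4}: assign each demand point to its cheapest open site.
  #1→H1 16, #2→H4 18, #3→H4 9, #4→H1 8, #5→H1 9, #6→H1 19, #7→H4 11
  detour distance 90, fixed 34 → total 124.
Compare {H1, H3, H4}: detour distance 89 + fixed 46 = 135.
Compare {H3, H4}: detour distance 107 + fixed 30 = 137.
Compare {H1, H2, H4}: detour distance 83 + fixed 54 = 137.
All other subsets cost ≥ 135. Minimum total cost: 124.

124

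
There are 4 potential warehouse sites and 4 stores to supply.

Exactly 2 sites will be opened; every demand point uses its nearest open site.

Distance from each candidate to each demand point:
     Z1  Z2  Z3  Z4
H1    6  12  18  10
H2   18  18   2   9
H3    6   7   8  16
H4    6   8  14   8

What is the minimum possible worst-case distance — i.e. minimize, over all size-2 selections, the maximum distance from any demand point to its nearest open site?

Open {H2, H4}.
  Farthest demand point is Z2 at distance 8 (to H4); all others are ≤ 8.
With {H3, H4} the worst case is 8.
With {H2, H3} the worst case is 9.
No size-2 selection achieves below 8.

8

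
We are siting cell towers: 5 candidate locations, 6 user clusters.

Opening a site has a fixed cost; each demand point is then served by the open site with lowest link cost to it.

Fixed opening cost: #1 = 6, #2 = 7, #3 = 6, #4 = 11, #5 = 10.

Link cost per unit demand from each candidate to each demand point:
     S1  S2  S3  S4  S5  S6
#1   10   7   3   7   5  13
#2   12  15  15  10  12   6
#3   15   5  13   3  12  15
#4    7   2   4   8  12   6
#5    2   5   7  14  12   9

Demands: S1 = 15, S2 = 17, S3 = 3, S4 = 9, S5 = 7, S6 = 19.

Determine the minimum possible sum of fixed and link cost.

282

Open {#1, #3, #4, #5}: assign each demand point to its cheapest open site.
  S1→#5 15×2=30, S2→#4 17×2=34, S3→#1 3×3=9, S4→#3 9×3=27, S5→#1 7×5=35, S6→#4 19×6=114
  link cost 249, fixed 33 → total 282.
Compare {#1, #2, #3, #4, #5}: link cost 249 + fixed 40 = 289.
Compare {#1, #4, #5}: link cost 285 + fixed 27 = 312.
Compare {#1, #2, #4, #5}: link cost 285 + fixed 34 = 319.
All other subsets cost ≥ 289. Minimum total cost: 282.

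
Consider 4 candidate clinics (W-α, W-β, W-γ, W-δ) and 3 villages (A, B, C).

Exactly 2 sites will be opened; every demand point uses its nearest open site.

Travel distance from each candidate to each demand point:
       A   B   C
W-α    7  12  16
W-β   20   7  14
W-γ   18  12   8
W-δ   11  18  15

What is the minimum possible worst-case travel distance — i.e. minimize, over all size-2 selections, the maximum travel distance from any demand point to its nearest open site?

Open {W-α, W-γ}.
  Farthest demand point is B at travel distance 12 (to W-α); all others are ≤ 12.
With {W-γ, W-δ} the worst case is 12.
With {W-α, W-β} the worst case is 14.
No size-2 selection achieves below 12.

12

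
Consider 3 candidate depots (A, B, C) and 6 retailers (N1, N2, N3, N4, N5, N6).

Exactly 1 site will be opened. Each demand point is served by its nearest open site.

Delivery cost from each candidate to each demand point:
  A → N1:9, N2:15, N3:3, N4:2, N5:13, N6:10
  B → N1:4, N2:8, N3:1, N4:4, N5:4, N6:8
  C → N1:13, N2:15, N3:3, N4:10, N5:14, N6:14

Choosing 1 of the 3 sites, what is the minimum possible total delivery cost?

29

Open {B}.
  N1→B 4, N2→B 8, N3→B 1, N4→B 4, N5→B 4, N6→B 8  ⇒ total 29.
Compare {A}: total 52.
Compare {C}: total 69.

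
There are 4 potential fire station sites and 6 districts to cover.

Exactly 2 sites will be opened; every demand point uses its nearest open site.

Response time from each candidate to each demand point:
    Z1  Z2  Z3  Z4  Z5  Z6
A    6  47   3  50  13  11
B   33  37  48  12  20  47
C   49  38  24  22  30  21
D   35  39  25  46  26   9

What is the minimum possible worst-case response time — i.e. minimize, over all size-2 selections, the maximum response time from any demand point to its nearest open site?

37

Open {A, B}.
  Farthest demand point is Z2 at response time 37 (to B); all others are ≤ 37.
With {B, C} the worst case is 37.
With {B, D} the worst case is 37.
No size-2 selection achieves below 37.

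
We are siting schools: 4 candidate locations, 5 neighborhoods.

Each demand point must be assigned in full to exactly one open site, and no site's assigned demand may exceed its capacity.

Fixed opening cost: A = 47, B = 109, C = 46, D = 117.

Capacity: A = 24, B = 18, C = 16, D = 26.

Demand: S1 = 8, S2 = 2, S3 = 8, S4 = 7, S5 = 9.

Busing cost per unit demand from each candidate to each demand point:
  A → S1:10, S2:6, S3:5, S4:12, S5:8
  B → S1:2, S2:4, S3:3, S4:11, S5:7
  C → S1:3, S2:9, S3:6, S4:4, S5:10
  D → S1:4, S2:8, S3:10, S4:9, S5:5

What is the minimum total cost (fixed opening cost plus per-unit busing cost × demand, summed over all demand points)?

Open {A, C}; cheapest assignment that respects the capacities:
  A (cap 24, load 19): S2, S3, S5 — cost 2×6 + 8×5 + 9×8 = 124
  C (cap 16, load 15): S1, S4 — cost 8×3 + 7×4 = 52
  Shipping 176, fixed 93 → total 269.
  Any other capacity-feasible assignment to {A, C} ships for at least 176.
Compare {B, C}: its best feasible assignment gives total 321.
Compare {C, D}: its best feasible assignment gives total 332.
Every other set of open sites that can feasibly serve all demand totals ≥ 321 even under its best assignment. Minimum: 269.

269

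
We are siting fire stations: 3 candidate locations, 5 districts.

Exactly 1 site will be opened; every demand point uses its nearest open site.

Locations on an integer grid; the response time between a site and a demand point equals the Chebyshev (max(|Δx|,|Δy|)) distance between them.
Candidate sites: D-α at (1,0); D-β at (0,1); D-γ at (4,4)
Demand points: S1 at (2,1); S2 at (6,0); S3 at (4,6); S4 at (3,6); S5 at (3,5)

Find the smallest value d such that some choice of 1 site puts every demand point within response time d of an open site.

Open {D-γ}.
  Farthest demand point is S2 at response time 4 (to D-γ); all others are ≤ 4.
With {D-α} the worst case is 6.
With {D-β} the worst case is 6.
No size-1 selection achieves below 4.

4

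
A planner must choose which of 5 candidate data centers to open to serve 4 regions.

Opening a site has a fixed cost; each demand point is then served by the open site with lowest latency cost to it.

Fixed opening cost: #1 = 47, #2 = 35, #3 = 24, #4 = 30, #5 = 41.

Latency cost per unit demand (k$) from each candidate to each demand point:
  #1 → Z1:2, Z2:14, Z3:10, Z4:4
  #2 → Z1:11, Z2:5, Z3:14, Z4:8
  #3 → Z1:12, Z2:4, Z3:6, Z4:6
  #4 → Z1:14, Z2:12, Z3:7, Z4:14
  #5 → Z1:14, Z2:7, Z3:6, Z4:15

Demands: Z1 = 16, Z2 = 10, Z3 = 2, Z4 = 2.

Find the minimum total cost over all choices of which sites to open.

163

Open {#1, #3}: assign each demand point to its cheapest open site.
  Z1→#1 16×2=32, Z2→#3 10×4=40, Z3→#3 2×6=12, Z4→#1 2×4=8
  latency cost 92, fixed 71 → total 163.
Compare {#1, #2}: latency cost 110 + fixed 82 = 192.
Compare {#1, #3, #4}: latency cost 92 + fixed 101 = 193.
Compare {#1, #2, #3}: latency cost 92 + fixed 106 = 198.
All other subsets cost ≥ 192. Minimum total cost: 163.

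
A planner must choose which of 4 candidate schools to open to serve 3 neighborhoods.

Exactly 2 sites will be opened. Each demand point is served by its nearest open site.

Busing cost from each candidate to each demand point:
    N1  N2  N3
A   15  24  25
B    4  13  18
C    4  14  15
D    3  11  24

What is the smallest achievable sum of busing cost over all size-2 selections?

Open {C, D}.
  N1→D 3, N2→D 11, N3→C 15  ⇒ total 29.
Compare {B, C}: total 32.
Compare {B, D}: total 32.
No size-2 selection does better; minimum is 29.

29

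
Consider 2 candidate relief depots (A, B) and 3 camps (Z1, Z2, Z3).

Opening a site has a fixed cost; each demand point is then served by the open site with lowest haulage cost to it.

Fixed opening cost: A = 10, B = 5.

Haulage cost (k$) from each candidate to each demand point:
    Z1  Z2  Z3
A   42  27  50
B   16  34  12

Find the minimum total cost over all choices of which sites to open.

Open {B}: assign each demand point to its cheapest open site.
  Z1→B 16, Z2→B 34, Z3→B 12
  haulage cost 62, fixed 5 → total 67.
Compare {A, B}: haulage cost 55 + fixed 15 = 70.
Compare {A}: haulage cost 119 + fixed 10 = 129.

67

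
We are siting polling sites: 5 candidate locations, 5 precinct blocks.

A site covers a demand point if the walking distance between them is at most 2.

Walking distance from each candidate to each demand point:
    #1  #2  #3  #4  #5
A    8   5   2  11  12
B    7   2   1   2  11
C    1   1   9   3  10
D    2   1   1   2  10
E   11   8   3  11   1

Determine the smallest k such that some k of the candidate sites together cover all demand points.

Coverage sets (demand points within 2 of each site):
  A: {#3}
  B: {#2, #3, #4}
  C: {#1, #2}
  D: {#1, #2, #3, #4}
  E: {#5}
No single site covers all 5 demand points.
But {D, E} covers everything, so the minimum is 2.

2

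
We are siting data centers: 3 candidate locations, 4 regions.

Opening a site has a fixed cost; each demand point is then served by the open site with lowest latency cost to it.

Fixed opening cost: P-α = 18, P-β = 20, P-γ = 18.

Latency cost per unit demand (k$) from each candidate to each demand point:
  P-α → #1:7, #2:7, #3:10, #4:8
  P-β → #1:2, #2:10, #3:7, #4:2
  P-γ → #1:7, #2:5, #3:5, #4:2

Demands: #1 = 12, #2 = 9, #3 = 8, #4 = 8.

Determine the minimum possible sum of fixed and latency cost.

163

Open {P-β, P-γ}: assign each demand point to its cheapest open site.
  #1→P-β 12×2=24, #2→P-γ 9×5=45, #3→P-γ 8×5=40, #4→P-β 8×2=16
  latency cost 125, fixed 38 → total 163.
Compare {P-α, P-β, P-γ}: latency cost 125 + fixed 56 = 181.
Compare {P-α, P-β}: latency cost 159 + fixed 38 = 197.
Compare {P-γ}: latency cost 185 + fixed 18 = 203.
All other subsets cost ≥ 181. Minimum total cost: 163.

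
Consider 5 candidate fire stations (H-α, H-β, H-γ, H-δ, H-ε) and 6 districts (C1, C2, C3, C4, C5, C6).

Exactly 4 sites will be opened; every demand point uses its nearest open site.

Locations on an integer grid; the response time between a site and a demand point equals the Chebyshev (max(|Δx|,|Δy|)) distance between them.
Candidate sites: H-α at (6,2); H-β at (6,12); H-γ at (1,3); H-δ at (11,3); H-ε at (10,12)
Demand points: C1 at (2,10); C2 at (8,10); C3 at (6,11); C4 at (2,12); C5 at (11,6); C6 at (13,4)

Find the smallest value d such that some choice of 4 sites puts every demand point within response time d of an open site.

4

Open {H-α, H-β, H-γ, H-δ}.
  Farthest demand point is C1 at response time 4 (to H-β); all others are ≤ 4.
With {H-α, H-β, H-δ, H-ε} the worst case is 4.
With {H-β, H-γ, H-δ, H-ε} the worst case is 4.
No size-4 selection achieves below 4.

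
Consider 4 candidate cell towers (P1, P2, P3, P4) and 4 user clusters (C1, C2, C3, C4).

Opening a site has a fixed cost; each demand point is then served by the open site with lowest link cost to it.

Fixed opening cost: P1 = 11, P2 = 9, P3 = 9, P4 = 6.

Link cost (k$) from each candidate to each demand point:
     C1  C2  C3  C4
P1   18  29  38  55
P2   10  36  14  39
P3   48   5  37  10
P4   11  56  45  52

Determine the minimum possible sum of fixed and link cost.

Open {P2, P3}: assign each demand point to its cheapest open site.
  C1→P2 10, C2→P3 5, C3→P2 14, C4→P3 10
  link cost 39, fixed 18 → total 57.
Compare {P2, P3, P4}: link cost 39 + fixed 24 = 63.
Compare {P1, P2, P3}: link cost 39 + fixed 29 = 68.
Compare {P1, P2, P3, P4}: link cost 39 + fixed 35 = 74.
All other subsets cost ≥ 63. Minimum total cost: 57.

57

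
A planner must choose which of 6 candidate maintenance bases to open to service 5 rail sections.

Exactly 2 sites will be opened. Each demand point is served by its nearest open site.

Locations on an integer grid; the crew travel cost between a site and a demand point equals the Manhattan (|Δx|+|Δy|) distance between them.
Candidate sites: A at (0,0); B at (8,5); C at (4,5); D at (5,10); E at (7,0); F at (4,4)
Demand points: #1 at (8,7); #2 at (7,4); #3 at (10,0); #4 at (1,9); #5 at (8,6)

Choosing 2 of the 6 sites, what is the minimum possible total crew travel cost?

Open {B, D}.
  #1→B 2, #2→B 2, #3→B 7, #4→D 5, #5→B 1  ⇒ total 17.
Compare {B, C}: total 19.
Compare {B, E}: total 19.
No size-2 selection does better; minimum is 17.

17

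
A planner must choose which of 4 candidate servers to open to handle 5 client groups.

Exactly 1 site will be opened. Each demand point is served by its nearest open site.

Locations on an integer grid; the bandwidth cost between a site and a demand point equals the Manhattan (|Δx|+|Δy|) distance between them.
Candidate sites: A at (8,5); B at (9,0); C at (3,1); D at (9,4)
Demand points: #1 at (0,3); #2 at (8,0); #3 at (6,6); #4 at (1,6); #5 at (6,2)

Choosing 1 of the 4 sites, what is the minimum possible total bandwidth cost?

30

Open {C}.
  #1→C 5, #2→C 6, #3→C 8, #4→C 7, #5→C 4  ⇒ total 30.
Compare {A}: total 31.
Compare {D}: total 35.
No size-1 selection does better; minimum is 30.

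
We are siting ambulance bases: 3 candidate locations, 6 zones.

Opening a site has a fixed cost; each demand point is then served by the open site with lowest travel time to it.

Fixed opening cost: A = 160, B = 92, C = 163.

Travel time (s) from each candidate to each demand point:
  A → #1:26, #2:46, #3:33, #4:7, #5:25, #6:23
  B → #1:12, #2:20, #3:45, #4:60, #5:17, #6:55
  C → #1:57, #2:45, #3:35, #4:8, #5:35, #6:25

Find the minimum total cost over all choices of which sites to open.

301

Open {B}: assign each demand point to its cheapest open site.
  #1→B 12, #2→B 20, #3→B 45, #4→B 60, #5→B 17, #6→B 55
  travel time 209, fixed 92 → total 301.
Compare {A}: travel time 160 + fixed 160 = 320.
Compare {A, B}: travel time 112 + fixed 252 = 364.
Compare {C}: travel time 205 + fixed 163 = 368.
All other subsets cost ≥ 320. Minimum total cost: 301.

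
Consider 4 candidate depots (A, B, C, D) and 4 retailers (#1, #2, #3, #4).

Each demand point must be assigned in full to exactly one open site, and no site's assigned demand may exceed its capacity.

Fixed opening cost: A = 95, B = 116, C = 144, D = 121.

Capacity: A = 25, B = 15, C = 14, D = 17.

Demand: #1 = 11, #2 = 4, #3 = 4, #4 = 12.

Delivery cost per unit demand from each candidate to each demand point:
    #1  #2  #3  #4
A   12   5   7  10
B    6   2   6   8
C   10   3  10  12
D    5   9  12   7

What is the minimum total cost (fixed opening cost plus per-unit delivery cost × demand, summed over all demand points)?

433

Open {A, B}; cheapest assignment that respects the capacities:
  A (cap 25, load 16): #3, #4 — cost 4×7 + 12×10 = 148
  B (cap 15, load 15): #1, #2 — cost 11×6 + 4×2 = 74
  Shipping 222, fixed 211 → total 433.
  Any other capacity-feasible assignment to {A, B} ships for at least 222.
Compare {A, D}: its best feasible assignment gives total 439.
Compare {B, D}: its best feasible assignment gives total 443.
Every other set of open sites that can feasibly serve all demand totals ≥ 439 even under its best assignment. Minimum: 433.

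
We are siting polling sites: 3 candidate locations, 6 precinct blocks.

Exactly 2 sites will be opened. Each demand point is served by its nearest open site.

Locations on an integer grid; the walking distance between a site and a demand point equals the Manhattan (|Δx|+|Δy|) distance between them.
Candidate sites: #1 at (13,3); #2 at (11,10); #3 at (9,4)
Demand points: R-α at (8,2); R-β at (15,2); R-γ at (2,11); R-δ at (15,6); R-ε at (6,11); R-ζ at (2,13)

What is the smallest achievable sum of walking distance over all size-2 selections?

42

Open {#1, #2}.
  R-α→#1 6, R-β→#1 3, R-γ→#2 10, R-δ→#1 5, R-ε→#2 6, R-ζ→#2 12  ⇒ total 42.
Compare {#2, #3}: total 47.
Compare {#1, #3}: total 51.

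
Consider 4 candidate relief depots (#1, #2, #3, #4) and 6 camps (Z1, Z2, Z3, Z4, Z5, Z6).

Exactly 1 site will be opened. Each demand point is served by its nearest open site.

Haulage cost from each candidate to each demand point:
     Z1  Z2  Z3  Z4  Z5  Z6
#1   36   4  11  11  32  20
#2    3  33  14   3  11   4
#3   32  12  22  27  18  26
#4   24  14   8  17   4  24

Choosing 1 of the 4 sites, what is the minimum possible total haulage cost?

68

Open {#2}.
  Z1→#2 3, Z2→#2 33, Z3→#2 14, Z4→#2 3, Z5→#2 11, Z6→#2 4  ⇒ total 68.
Compare {#4}: total 91.
Compare {#1}: total 114.
No size-1 selection does better; minimum is 68.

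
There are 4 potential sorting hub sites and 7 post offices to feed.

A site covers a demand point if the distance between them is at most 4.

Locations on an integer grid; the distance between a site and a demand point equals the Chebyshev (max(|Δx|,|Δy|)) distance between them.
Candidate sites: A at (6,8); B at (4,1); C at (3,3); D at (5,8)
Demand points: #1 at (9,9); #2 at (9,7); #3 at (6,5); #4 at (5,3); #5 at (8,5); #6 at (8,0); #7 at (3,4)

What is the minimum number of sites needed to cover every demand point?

2

Coverage sets (demand points within 4 of each site):
  A: {#1, #2, #3, #5, #7}
  B: {#3, #4, #5, #6, #7}
  C: {#3, #4, #7}
  D: {#1, #2, #3, #5, #7}
No single site covers all 7 demand points.
But {A, B} covers everything, so the minimum is 2.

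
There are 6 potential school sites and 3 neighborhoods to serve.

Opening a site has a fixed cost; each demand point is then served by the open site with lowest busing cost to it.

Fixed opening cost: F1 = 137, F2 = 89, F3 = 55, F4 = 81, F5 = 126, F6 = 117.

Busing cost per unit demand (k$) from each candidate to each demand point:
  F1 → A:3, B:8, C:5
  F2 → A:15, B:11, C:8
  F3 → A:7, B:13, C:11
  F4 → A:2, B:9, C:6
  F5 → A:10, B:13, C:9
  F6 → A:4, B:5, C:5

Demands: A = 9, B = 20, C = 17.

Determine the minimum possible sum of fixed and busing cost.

338

Open {F6}: assign each demand point to its cheapest open site.
  A→F6 9×4=36, B→F6 20×5=100, C→F6 17×5=85
  busing cost 221, fixed 117 → total 338.
Compare {F4}: busing cost 300 + fixed 81 = 381.
Compare {F3, F6}: busing cost 221 + fixed 172 = 393.
Compare {F4, F6}: busing cost 203 + fixed 198 = 401.
All other subsets cost ≥ 381. Minimum total cost: 338.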